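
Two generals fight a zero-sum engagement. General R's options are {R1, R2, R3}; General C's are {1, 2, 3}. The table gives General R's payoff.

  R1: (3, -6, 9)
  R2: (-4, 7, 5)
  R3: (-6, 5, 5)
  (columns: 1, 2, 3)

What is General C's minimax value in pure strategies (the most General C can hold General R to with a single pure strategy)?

3

Column maxima: 1 → 3, 2 → 7, 3 → 9.
The smallest of these is 3.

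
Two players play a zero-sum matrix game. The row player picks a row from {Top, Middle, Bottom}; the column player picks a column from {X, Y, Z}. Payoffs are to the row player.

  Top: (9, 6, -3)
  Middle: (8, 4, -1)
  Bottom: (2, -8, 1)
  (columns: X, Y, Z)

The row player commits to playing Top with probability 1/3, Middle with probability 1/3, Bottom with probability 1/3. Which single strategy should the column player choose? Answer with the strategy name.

If the column player plays X, the row player's expected payoff is (1/3)·9 + (1/3)·8 + (1/3)·2 = 19/3.
If the column player plays Y, the row player's expected payoff is (1/3)·6 + (1/3)·4 + (1/3)·(-8) = 2/3.
If the column player plays Z, the row player's expected payoff is (1/3)·(-3) + (1/3)·(-1) + (1/3)·1 = -1.
The column player minimizes the row player's payoff; the smallest is -1, so the best response is Z.

Z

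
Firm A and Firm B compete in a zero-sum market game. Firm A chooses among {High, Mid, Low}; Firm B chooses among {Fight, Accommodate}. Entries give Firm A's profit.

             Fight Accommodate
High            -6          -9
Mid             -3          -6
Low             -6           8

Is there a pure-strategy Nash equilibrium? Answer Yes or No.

No

Row minima: High → -9, Mid → -6, Low → -6; maximin = -6.
Column maxima: Fight → -3, Accommodate → 8; minimax = -3.
-6 ≠ -3, so no pure-strategy equilibrium exists.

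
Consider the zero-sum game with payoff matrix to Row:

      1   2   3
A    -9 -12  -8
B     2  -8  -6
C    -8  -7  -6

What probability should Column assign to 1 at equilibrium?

Row minima: A → -12, B → -8, C → -8; maximin = -8.
Column maxima: 1 → 2, 2 → -7, 3 → -6; minimax = -7.
-8 ≠ -7, so there is no saddle point; optimal play is mixed.
A is strictly dominated by B, so Row never plays it.
3 is strictly dominated by 2 (it gives Row strictly more in every row), so Column never plays it.
On the remaining 2×2 (B, C vs 1, 2):
Let Row play B with probability p. Expected payoff against 1: 2p + (-8)(1−p) = 10p − 8; against 2: (-8)p + (-7)(1−p) = −p − 7.
Setting these equal: 10p − 8 = −p − 7 ⇒ 11p = 1 ⇒ p = 1/11, and the value is (10)·(1/11) − 8 = -78/11.
For Column: with q = P(1), equating B's and C's payoffs gives 10q − 8 = −q − 7 ⇒ q = 1/11.

1/11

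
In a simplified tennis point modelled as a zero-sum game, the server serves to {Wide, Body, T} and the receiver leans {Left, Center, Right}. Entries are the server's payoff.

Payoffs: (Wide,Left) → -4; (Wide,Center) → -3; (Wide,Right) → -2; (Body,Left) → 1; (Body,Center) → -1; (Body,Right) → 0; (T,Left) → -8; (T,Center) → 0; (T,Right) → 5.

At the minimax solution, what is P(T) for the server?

Row minima: Wide → -4, Body → -1, T → -8; maximin = -1.
Column maxima: Left → 1, Center → 0, Right → 5; minimax = 0.
-1 ≠ 0, so there is no saddle point; optimal play is mixed.
Wide is strictly dominated by Body, so the server never plays it.
Right is strictly dominated by Center (it gives the server strictly more in every row), so the receiver never plays it.
On the remaining 2×2 (Body, T vs Left, Center):
Let the server play Body with probability p. Expected payoff against Left: 1p + (-8)(1−p) = 9p − 8; against Center: (-1)p + 0(1−p) = −p.
Setting these equal: 9p − 8 = −p ⇒ 10p = 8 ⇒ p = 4/5, and the value is (9)·(4/5) − 8 = -4/5.
For the receiver: with q = P(Left), equating Body's and T's payoffs gives 2q − 1 = −8q ⇒ q = 1/10.

1/5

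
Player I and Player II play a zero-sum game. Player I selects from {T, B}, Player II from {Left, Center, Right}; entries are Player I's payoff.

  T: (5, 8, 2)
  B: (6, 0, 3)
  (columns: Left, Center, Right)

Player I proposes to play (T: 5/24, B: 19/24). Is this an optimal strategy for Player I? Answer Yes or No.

Against Left this mix gives (5/24)·5 + (19/24)·6 = 139/24.
Against Center this mix gives (5/24)·8 + (19/24)·0 = 5/3.
Against Right this mix gives (5/24)·2 + (19/24)·3 = 67/24.
Player II will play Center, holding Player I to 5/3. Shifting weight toward the row that does better against Center would raise this floor (the equalizing mix achieves 8/3 against both Center and Right), so the proposed strategy is not optimal.

No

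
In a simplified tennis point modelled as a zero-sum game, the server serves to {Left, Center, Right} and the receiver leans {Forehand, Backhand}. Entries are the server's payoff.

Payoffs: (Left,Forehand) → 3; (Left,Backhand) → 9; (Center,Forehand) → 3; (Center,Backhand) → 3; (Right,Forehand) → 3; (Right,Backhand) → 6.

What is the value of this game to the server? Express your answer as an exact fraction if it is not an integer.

3

Row minima: Left → 3, Center → 3, Right → 3; maximin = 3.
Column maxima: Forehand → 3, Backhand → 9; minimax = 3.
Since maximin = minimax = 3, there is a saddle point and the value is 3.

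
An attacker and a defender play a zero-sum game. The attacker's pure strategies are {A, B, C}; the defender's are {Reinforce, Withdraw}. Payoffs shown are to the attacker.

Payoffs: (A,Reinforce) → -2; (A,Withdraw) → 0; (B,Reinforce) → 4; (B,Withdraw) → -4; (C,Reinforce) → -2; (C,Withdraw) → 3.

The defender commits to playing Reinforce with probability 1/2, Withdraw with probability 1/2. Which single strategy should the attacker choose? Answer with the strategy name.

Expected payoff of A: (1/2)·(-2) + (1/2)·0 = -1.
Expected payoff of B: (1/2)·4 + (1/2)·(-4) = 0.
Expected payoff of C: (1/2)·(-2) + (1/2)·3 = 1/2.
The largest is 1/2, so the attacker's best response is C.

C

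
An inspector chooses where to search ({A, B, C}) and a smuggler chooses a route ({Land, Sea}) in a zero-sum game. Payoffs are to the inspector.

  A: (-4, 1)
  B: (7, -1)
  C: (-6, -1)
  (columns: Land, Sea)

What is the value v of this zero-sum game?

Row minima: A → -4, B → -1, C → -6; maximin = -1.
Column maxima: Land → 7, Sea → 1; minimax = 1.
-1 ≠ 1, so there is no saddle point; optimal play is mixed.
C is strictly dominated by A, so the inspector never plays it.
On the remaining 2×2 (A, B vs Land, Sea):
Let the inspector play A with probability p. Expected payoff against Land: (-4)p + 7(1−p) = −11p + 7; against Sea: 1p + (-1)(1−p) = 2p − 1.
Setting these equal: −11p + 7 = 2p − 1 ⇒ −13p = -8 ⇒ p = 8/13, and the value is (-11)·(8/13) + 7 = 3/13.
For the smuggler: with q = P(Land), equating A's and B's payoffs gives −5q + 1 = 8q − 1 ⇒ q = 2/13.

3/13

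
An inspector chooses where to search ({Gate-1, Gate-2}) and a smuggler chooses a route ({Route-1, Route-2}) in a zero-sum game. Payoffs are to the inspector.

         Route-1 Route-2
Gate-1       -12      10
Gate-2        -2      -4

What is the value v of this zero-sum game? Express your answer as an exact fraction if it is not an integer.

Row minima: Gate-1 → -12, Gate-2 → -4; maximin = -4.
Column maxima: Route-1 → -2, Route-2 → 10; minimax = -2.
-4 ≠ -2, so there is no saddle point; optimal play is mixed.
Let the inspector play Gate-1 with probability p. Expected payoff against Route-1: (-12)p + (-2)(1−p) = −10p − 2; against Route-2: 10p + (-4)(1−p) = 14p − 4.
Setting these equal: −10p − 2 = 14p − 4 ⇒ −24p = -2 ⇒ p = 1/12, and the value is (-10)·(1/12) − 2 = -17/6.
For the smuggler: with q = P(Route-1), equating Gate-1's and Gate-2's payoffs gives −22q + 10 = 2q − 4 ⇒ q = 7/12.

-17/6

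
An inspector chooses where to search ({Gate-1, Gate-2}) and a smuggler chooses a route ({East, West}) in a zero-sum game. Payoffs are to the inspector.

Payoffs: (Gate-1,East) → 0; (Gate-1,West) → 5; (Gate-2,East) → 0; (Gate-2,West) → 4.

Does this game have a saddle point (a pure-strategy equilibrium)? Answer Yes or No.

Yes

Row minima: Gate-1 → 0, Gate-2 → 0; maximin = 0.
Column maxima: East → 0, West → 5; minimax = 0.
maximin = minimax = 0, so a saddle point exists.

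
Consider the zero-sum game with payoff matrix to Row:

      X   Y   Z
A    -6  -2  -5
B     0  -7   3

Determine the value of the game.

-42/11

Row minima: A → -6, B → -7; maximin = -6.
Column maxima: X → 0, Y → -2, Z → 3; minimax = -2.
-6 ≠ -2, so there is no saddle point; optimal play is mixed.
Z is strictly dominated by X (it gives Row strictly more in every row), so Column never plays it.
On the remaining 2×2 (A, B vs X, Y):
Let Row play A with probability p. Expected payoff against X: (-6)p + 0(1−p) = −6p; against Y: (-2)p + (-7)(1−p) = 5p − 7.
Setting these equal: −6p = 5p − 7 ⇒ −11p = -7 ⇒ p = 7/11, and the value is (-6)·(7/11) = -42/11.
For Column: with q = P(X), equating A's and B's payoffs gives −4q − 2 = 7q − 7 ⇒ q = 5/11.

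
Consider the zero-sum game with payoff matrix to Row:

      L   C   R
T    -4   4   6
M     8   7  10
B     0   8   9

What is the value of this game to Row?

Row minima: T → -4, M → 7, B → 0; maximin = 7.
Column maxima: L → 8, C → 8, R → 10; minimax = 8.
7 ≠ 8, so there is no saddle point; optimal play is mixed.
T is strictly dominated by M, so Row never plays it.
R is strictly dominated by L (it gives Row strictly more in every row), so Column never plays it.
On the remaining 2×2 (M, B vs L, C):
Let Row play M with probability p. Expected payoff against L: 8p + 0(1−p) = 8p; against C: 7p + 8(1−p) = −p + 8.
Setting these equal: 8p = −p + 8 ⇒ 9p = 8 ⇒ p = 8/9, and the value is (8)·(8/9) = 64/9.
For Column: with q = P(L), equating M's and B's payoffs gives q + 7 = −8q + 8 ⇒ q = 1/9.

64/9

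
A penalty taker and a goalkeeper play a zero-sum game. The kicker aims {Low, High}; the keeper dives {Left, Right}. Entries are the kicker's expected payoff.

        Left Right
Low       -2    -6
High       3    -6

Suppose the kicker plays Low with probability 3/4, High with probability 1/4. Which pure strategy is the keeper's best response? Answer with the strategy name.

If the keeper plays Left, the kicker's expected payoff is (3/4)·(-2) + (1/4)·3 = -3/4.
If the keeper plays Right, the kicker's expected payoff is (3/4)·(-6) + (1/4)·(-6) = -6.
The keeper minimizes the kicker's payoff; the smallest is -6, so the best response is Right.

Right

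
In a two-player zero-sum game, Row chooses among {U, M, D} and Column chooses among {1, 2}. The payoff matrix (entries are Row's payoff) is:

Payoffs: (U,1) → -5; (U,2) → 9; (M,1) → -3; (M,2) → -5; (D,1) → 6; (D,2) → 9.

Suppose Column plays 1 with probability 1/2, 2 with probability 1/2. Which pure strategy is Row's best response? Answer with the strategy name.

Expected payoff of U: (1/2)·(-5) + (1/2)·9 = 2.
Expected payoff of M: (1/2)·(-3) + (1/2)·(-5) = -4.
Expected payoff of D: (1/2)·6 + (1/2)·9 = 15/2.
The largest is 15/2, so Row's best response is D.

D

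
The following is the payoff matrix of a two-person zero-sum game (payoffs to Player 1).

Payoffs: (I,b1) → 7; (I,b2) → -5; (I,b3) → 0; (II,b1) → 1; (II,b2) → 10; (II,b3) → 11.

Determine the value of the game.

Row minima: I → -5, II → 1; maximin = 1.
Column maxima: b1 → 7, b2 → 10, b3 → 11; minimax = 7.
1 ≠ 7, so there is no saddle point; optimal play is mixed.
b3 is strictly dominated by b2 (it gives Player 1 strictly more in every row), so Player 2 never plays it.
On the remaining 2×2 (I, II vs b1, b2):
Let Player 1 play I with probability p. Expected payoff against b1: 7p + 1(1−p) = 6p + 1; against b2: (-5)p + 10(1−p) = −15p + 10.
Setting these equal: 6p + 1 = −15p + 10 ⇒ 21p = 9 ⇒ p = 3/7, and the value is (6)·(3/7) + 1 = 25/7.
For Player 2: with q = P(b1), equating I's and II's payoffs gives 12q − 5 = −9q + 10 ⇒ q = 5/7.

25/7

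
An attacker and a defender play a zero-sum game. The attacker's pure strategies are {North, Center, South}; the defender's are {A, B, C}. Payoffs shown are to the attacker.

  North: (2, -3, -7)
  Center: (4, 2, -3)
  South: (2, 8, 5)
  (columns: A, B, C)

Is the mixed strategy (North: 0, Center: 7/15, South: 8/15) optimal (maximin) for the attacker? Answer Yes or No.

Against A this mix gives (7/15)·4 + (8/15)·2 = 44/15.
Against B this mix gives (7/15)·2 + (8/15)·8 = 26/5.
Against C this mix gives (7/15)·(-3) + (8/15)·5 = 19/15.
The defender will play C, holding the attacker to 19/15. Shifting weight toward the row that does better against C would raise this floor (the equalizing mix achieves 13/5 against both C and A), so the proposed strategy is not optimal.

No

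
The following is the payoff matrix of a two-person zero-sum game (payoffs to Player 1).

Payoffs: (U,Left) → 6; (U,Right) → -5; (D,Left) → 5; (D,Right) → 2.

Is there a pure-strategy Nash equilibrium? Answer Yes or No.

Yes

Row minima: U → -5, D → 2; maximin = 2.
Column maxima: Left → 6, Right → 2; minimax = 2.
maximin = minimax = 2, so a saddle point exists.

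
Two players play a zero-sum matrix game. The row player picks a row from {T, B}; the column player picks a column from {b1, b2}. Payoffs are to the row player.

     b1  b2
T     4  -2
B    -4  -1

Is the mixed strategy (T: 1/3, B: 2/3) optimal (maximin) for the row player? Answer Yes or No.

Yes

Against b1 this mix gives (1/3)·4 + (2/3)·(-4) = -4/3.
Against b2 this mix gives (1/3)·(-2) + (2/3)·(-1) = -4/3.
All of the column player's active replies (b1, b2) yield -4/3, and no column does worse for the row player. The mix makes the column player indifferent and guarantees -4/3, so it is optimal.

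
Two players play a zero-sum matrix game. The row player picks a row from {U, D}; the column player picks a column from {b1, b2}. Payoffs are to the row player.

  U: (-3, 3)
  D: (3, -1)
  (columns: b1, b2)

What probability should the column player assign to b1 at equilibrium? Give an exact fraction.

Row minima: U → -3, D → -1; maximin = -1.
Column maxima: b1 → 3, b2 → 3; minimax = 3.
-1 ≠ 3, so there is no saddle point; optimal play is mixed.
Let the row player play U with probability p. Expected payoff against b1: (-3)p + 3(1−p) = −6p + 3; against b2: 3p + (-1)(1−p) = 4p − 1.
Setting these equal: −6p + 3 = 4p − 1 ⇒ −10p = -4 ⇒ p = 2/5, and the value is (-6)·(2/5) + 3 = 3/5.
For the column player: with q = P(b1), equating U's and D's payoffs gives −6q + 3 = 4q − 1 ⇒ q = 2/5.

2/5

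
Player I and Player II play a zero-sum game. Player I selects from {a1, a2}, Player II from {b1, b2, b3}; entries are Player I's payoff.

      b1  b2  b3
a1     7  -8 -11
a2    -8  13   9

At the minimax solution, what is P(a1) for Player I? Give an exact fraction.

Row minima: a1 → -11, a2 → -8; maximin = -8.
Column maxima: b1 → 7, b2 → 13, b3 → 9; minimax = 7.
-8 ≠ 7, so there is no saddle point; optimal play is mixed.
b2 is strictly dominated by b3 (it gives Player I strictly more in every row), so Player II never plays it.
On the remaining 2×2 (a1, a2 vs b1, b3):
Let Player I play a1 with probability p. Expected payoff against b1: 7p + (-8)(1−p) = 15p − 8; against b3: (-11)p + 9(1−p) = −20p + 9.
Setting these equal: 15p − 8 = −20p + 9 ⇒ 35p = 17 ⇒ p = 17/35, and the value is (15)·(17/35) − 8 = -5/7.
For Player II: with q = P(b1), equating a1's and a2's payoffs gives 18q − 11 = −17q + 9 ⇒ q = 4/7.

17/35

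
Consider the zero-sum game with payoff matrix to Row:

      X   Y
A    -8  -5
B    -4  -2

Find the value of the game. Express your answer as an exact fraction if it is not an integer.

-4

Row minima: A → -8, B → -4; maximin = -4.
Column maxima: X → -4, Y → -2; minimax = -4.
Since maximin = minimax = -4, there is a saddle point and the value is -4.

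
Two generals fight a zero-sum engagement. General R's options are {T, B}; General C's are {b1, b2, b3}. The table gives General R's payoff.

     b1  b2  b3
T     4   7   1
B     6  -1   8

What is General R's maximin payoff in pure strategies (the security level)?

1

Row minima: T → 1, B → -1.
The best of these is 1.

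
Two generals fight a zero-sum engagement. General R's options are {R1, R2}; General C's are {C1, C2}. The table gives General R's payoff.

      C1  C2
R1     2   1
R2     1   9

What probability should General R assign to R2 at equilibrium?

Row minima: R1 → 1, R2 → 1; maximin = 1.
Column maxima: C1 → 2, C2 → 9; minimax = 2.
1 ≠ 2, so there is no saddle point; optimal play is mixed.
Let General R play R1 with probability p. Expected payoff against C1: 2p + 1(1−p) = p + 1; against C2: 1p + 9(1−p) = −8p + 9.
Setting these equal: p + 1 = −8p + 9 ⇒ 9p = 8 ⇒ p = 8/9, and the value is (1)·(8/9) + 1 = 17/9.
For General C: with q = P(C1), equating R1's and R2's payoffs gives q + 1 = −8q + 9 ⇒ q = 8/9.

1/9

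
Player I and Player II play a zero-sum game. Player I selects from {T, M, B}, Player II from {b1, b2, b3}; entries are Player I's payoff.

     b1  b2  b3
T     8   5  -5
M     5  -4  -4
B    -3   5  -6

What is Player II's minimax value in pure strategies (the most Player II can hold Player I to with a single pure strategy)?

-4

Column maxima: b1 → 8, b2 → 5, b3 → -4.
The smallest of these is -4.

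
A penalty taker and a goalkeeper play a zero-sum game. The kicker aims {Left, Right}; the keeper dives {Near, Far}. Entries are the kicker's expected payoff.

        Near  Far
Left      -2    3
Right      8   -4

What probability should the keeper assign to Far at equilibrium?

10/17

Row minima: Left → -2, Right → -4; maximin = -2.
Column maxima: Near → 8, Far → 3; minimax = 3.
-2 ≠ 3, so there is no saddle point; optimal play is mixed.
Let the kicker play Left with probability p. Expected payoff against Near: (-2)p + 8(1−p) = −10p + 8; against Far: 3p + (-4)(1−p) = 7p − 4.
Setting these equal: −10p + 8 = 7p − 4 ⇒ −17p = -12 ⇒ p = 12/17, and the value is (-10)·(12/17) + 8 = 16/17.
For the keeper: with q = P(Near), equating Left's and Right's payoffs gives −5q + 3 = 12q − 4 ⇒ q = 7/17.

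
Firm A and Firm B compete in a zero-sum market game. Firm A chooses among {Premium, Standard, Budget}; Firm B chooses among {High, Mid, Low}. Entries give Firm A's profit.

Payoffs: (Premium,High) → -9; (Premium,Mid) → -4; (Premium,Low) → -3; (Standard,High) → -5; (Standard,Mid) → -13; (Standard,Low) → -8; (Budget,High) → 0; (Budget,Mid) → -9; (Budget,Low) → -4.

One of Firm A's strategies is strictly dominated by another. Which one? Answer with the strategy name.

Budget gives a strictly higher payoff than Standard against every column: 0 > -5, -9 > -13, -4 > -8.
So Standard is strictly dominated and Firm A never plays it.

Standard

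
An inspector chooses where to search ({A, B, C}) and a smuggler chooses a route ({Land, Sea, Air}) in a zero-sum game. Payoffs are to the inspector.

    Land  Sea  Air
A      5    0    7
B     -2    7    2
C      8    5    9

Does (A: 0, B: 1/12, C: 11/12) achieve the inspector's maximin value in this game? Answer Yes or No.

No

Against Land this mix gives (1/12)·(-2) + (11/12)·8 = 43/6.
Against Sea this mix gives (1/12)·7 + (11/12)·5 = 31/6.
Against Air this mix gives (1/12)·2 + (11/12)·9 = 101/12.
The smuggler will play Sea, holding the inspector to 31/6. Shifting weight toward the row that does better against Sea would raise this floor (the equalizing mix achieves 11/2 against both Sea and Land), so the proposed strategy is not optimal.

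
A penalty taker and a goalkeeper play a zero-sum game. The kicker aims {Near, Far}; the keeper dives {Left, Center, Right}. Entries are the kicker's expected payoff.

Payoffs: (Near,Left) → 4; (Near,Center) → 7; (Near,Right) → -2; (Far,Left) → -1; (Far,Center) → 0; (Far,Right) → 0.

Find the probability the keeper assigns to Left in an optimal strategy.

2/7

Row minima: Near → -2, Far → -1; maximin = -1.
Column maxima: Left → 4, Center → 7, Right → 0; minimax = 0.
-1 ≠ 0, so there is no saddle point; optimal play is mixed.
Center is strictly dominated by Left (it gives the kicker strictly more in every row), so the keeper never plays it.
On the remaining 2×2 (Near, Far vs Left, Right):
Let the kicker play Near with probability p. Expected payoff against Left: 4p + (-1)(1−p) = 5p − 1; against Right: (-2)p + 0(1−p) = −2p.
Setting these equal: 5p − 1 = −2p ⇒ 7p = 1 ⇒ p = 1/7, and the value is (5)·(1/7) − 1 = -2/7.
For the keeper: with q = P(Left), equating Near's and Far's payoffs gives 6q − 2 = −q ⇒ q = 2/7.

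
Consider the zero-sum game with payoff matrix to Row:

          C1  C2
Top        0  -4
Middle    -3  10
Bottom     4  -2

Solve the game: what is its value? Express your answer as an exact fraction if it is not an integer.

34/19

Row minima: Top → -4, Middle → -3, Bottom → -2; maximin = -2.
Column maxima: C1 → 4, C2 → 10; minimax = 4.
-2 ≠ 4, so there is no saddle point; optimal play is mixed.
Top is strictly dominated by Bottom, so Row never plays it.
On the remaining 2×2 (Middle, Bottom vs C1, C2):
Let Row play Middle with probability p. Expected payoff against C1: (-3)p + 4(1−p) = −7p + 4; against C2: 10p + (-2)(1−p) = 12p − 2.
Setting these equal: −7p + 4 = 12p − 2 ⇒ −19p = -6 ⇒ p = 6/19, and the value is (-7)·(6/19) + 4 = 34/19.
For Column: with q = P(C1), equating Middle's and Bottom's payoffs gives −13q + 10 = 6q − 2 ⇒ q = 12/19.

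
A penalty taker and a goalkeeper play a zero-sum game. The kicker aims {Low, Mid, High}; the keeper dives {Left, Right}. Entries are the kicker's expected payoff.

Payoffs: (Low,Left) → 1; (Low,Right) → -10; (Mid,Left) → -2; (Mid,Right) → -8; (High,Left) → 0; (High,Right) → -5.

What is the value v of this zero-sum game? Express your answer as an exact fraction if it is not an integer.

Row minima: Low → -10, Mid → -8, High → -5; maximin = -5.
Column maxima: Left → 1, Right → -5; minimax = -5.
Since maximin = minimax = -5, there is a saddle point and the value is -5.

-5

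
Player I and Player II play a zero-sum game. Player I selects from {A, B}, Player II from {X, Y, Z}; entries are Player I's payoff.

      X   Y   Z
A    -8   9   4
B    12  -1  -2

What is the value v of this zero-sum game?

Row minima: A → -8, B → -2; maximin = -2.
Column maxima: X → 12, Y → 9, Z → 4; minimax = 4.
-2 ≠ 4, so there is no saddle point; optimal play is mixed.
Y is strictly dominated by Z (it gives Player I strictly more in every row), so Player II never plays it.
On the remaining 2×2 (A, B vs X, Z):
Let Player I play A with probability p. Expected payoff against X: (-8)p + 12(1−p) = −20p + 12; against Z: 4p + (-2)(1−p) = 6p − 2.
Setting these equal: −20p + 12 = 6p − 2 ⇒ −26p = -14 ⇒ p = 7/13, and the value is (-20)·(7/13) + 12 = 16/13.
For Player II: with q = P(X), equating A's and B's payoffs gives −12q + 4 = 14q − 2 ⇒ q = 3/13.

16/13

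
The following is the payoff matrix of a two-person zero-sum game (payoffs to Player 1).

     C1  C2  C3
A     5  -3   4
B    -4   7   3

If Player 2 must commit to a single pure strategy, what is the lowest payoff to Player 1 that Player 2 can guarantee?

4

Column maxima: C1 → 5, C2 → 7, C3 → 4.
The smallest of these is 4.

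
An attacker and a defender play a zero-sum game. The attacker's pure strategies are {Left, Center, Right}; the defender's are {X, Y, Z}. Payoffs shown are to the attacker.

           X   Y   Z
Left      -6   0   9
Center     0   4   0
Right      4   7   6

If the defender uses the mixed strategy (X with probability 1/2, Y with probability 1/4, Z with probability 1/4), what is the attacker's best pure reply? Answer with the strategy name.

Expected payoff of Left: (1/2)·(-6) + (1/4)·0 + (1/4)·9 = -3/4.
Expected payoff of Center: (1/2)·0 + (1/4)·4 + (1/4)·0 = 1.
Expected payoff of Right: (1/2)·4 + (1/4)·7 + (1/4)·6 = 21/4.
The largest is 21/4, so the attacker's best response is Right.

Right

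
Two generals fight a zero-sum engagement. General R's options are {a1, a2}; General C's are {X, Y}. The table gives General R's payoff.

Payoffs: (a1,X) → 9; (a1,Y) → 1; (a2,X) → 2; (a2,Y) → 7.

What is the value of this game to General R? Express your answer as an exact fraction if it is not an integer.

Row minima: a1 → 1, a2 → 2; maximin = 2.
Column maxima: X → 9, Y → 7; minimax = 7.
2 ≠ 7, so there is no saddle point; optimal play is mixed.
Let General R play a1 with probability p. Expected payoff against X: 9p + 2(1−p) = 7p + 2; against Y: 1p + 7(1−p) = −6p + 7.
Setting these equal: 7p + 2 = −6p + 7 ⇒ 13p = 5 ⇒ p = 5/13, and the value is (7)·(5/13) + 2 = 61/13.
For General C: with q = P(X), equating a1's and a2's payoffs gives 8q + 1 = −5q + 7 ⇒ q = 6/13.

61/13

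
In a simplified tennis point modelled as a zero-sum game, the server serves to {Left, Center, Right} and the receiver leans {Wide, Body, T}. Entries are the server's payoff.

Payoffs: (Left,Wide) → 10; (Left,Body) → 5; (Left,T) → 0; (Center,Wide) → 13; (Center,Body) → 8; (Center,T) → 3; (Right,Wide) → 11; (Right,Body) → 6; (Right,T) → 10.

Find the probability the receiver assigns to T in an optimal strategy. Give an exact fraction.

Row minima: Left → 0, Center → 3, Right → 6; maximin = 6.
Column maxima: Wide → 13, Body → 8, T → 10; minimax = 8.
6 ≠ 8, so there is no saddle point; optimal play is mixed.
Left is strictly dominated by Center, so the server never plays it.
Wide is strictly dominated by Body (it gives the server strictly more in every row), so the receiver never plays it.
On the remaining 2×2 (Center, Right vs Body, T):
Let the server play Center with probability p. Expected payoff against Body: 8p + 6(1−p) = 2p + 6; against T: 3p + 10(1−p) = −7p + 10.
Setting these equal: 2p + 6 = −7p + 10 ⇒ 9p = 4 ⇒ p = 4/9, and the value is (2)·(4/9) + 6 = 62/9.
For the receiver: with q = P(Body), equating Center's and Right's payoffs gives 5q + 3 = −4q + 10 ⇒ q = 7/9.

2/9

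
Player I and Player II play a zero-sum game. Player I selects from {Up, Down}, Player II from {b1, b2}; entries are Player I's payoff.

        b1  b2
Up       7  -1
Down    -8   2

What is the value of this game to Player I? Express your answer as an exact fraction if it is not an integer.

1/3

Row minima: Up → -1, Down → -8; maximin = -1.
Column maxima: b1 → 7, b2 → 2; minimax = 2.
-1 ≠ 2, so there is no saddle point; optimal play is mixed.
Let Player I play Up with probability p. Expected payoff against b1: 7p + (-8)(1−p) = 15p − 8; against b2: (-1)p + 2(1−p) = −3p + 2.
Setting these equal: 15p − 8 = −3p + 2 ⇒ 18p = 10 ⇒ p = 5/9, and the value is (15)·(5/9) − 8 = 1/3.
For Player II: with q = P(b1), equating Up's and Down's payoffs gives 8q − 1 = −10q + 2 ⇒ q = 1/6.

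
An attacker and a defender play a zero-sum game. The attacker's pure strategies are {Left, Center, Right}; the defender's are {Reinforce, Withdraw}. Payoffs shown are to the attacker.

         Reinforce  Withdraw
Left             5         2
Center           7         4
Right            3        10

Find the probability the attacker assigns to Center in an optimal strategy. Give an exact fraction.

7/10

Row minima: Left → 2, Center → 4, Right → 3; maximin = 4.
Column maxima: Reinforce → 7, Withdraw → 10; minimax = 7.
4 ≠ 7, so there is no saddle point; optimal play is mixed.
Left is strictly dominated by Center, so the attacker never plays it.
On the remaining 2×2 (Center, Right vs Reinforce, Withdraw):
Let the attacker play Center with probability p. Expected payoff against Reinforce: 7p + 3(1−p) = 4p + 3; against Withdraw: 4p + 10(1−p) = −6p + 10.
Setting these equal: 4p + 3 = −6p + 10 ⇒ 10p = 7 ⇒ p = 7/10, and the value is (4)·(7/10) + 3 = 29/5.
For the defender: with q = P(Reinforce), equating Center's and Right's payoffs gives 3q + 4 = −7q + 10 ⇒ q = 3/5.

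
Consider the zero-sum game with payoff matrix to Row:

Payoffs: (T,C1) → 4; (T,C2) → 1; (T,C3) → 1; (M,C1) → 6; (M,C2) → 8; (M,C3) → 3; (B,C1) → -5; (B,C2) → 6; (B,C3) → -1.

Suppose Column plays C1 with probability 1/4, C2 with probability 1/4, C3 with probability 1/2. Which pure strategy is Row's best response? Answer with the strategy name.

M

Expected payoff of T: (1/4)·4 + (1/4)·1 + (1/2)·1 = 7/4.
Expected payoff of M: (1/4)·6 + (1/4)·8 + (1/2)·3 = 5.
Expected payoff of B: (1/4)·(-5) + (1/4)·6 + (1/2)·(-1) = -1/4.
The largest is 5, so Row's best response is M.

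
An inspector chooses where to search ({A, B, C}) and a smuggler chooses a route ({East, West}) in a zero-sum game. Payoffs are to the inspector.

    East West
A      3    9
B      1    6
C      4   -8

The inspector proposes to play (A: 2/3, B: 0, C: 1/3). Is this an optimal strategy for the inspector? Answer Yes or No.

Against East this mix gives (2/3)·3 + (1/3)·4 = 10/3.
Against West this mix gives (2/3)·9 + (1/3)·(-8) = 10/3.
All of the smuggler's active replies (East, West) yield 10/3, and no column does worse for the inspector. The mix makes the smuggler indifferent and guarantees 10/3, so it is optimal.

Yes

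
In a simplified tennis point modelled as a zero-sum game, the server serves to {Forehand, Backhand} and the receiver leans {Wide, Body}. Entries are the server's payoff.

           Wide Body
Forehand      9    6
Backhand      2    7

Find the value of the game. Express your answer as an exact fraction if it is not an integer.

Row minima: Forehand → 6, Backhand → 2; maximin = 6.
Column maxima: Wide → 9, Body → 7; minimax = 7.
6 ≠ 7, so there is no saddle point; optimal play is mixed.
Let the server play Forehand with probability p. Expected payoff against Wide: 9p + 2(1−p) = 7p + 2; against Body: 6p + 7(1−p) = −p + 7.
Setting these equal: 7p + 2 = −p + 7 ⇒ 8p = 5 ⇒ p = 5/8, and the value is (7)·(5/8) + 2 = 51/8.
For the receiver: with q = P(Wide), equating Forehand's and Backhand's payoffs gives 3q + 6 = −5q + 7 ⇒ q = 1/8.

51/8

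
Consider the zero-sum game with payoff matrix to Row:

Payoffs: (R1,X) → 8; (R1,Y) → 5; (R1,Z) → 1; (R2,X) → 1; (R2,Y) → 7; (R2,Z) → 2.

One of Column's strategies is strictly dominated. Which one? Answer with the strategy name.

Z holds Row's payoff strictly below Y in every row: 1 < 5, 2 < 7.
So Y is strictly dominated for Column.

Y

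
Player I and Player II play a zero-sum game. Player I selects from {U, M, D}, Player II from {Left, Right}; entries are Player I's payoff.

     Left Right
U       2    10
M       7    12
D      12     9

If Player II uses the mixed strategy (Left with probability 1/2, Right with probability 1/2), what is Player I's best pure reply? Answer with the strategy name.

Expected payoff of U: (1/2)·2 + (1/2)·10 = 6.
Expected payoff of M: (1/2)·7 + (1/2)·12 = 19/2.
Expected payoff of D: (1/2)·12 + (1/2)·9 = 21/2.
The largest is 21/2, so Player I's best response is D.

D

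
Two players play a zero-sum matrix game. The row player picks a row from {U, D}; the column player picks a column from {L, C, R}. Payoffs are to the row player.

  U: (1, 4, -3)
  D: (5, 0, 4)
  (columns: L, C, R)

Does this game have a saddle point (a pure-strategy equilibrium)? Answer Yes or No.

Row minima: U → -3, D → 0; maximin = 0.
Column maxima: L → 5, C → 4, R → 4; minimax = 4.
0 ≠ 4, so no pure-strategy equilibrium exists.

No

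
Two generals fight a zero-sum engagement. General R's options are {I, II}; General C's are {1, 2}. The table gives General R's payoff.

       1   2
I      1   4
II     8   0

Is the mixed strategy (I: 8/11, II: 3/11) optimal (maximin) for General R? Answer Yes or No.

Against 1 this mix gives (8/11)·1 + (3/11)·8 = 32/11.
Against 2 this mix gives (8/11)·4 + (3/11)·0 = 32/11.
All of General C's active replies (1, 2) yield 32/11, and no column does worse for General R. The mix makes General C indifferent and guarantees 32/11, so it is optimal.

Yes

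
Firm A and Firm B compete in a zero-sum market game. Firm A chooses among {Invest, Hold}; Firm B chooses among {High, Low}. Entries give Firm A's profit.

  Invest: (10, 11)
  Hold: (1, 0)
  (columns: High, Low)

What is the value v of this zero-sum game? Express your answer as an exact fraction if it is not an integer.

Row minima: Invest → 10, Hold → 0; maximin = 10.
Column maxima: High → 10, Low → 11; minimax = 10.
Since maximin = minimax = 10, there is a saddle point and the value is 10.

10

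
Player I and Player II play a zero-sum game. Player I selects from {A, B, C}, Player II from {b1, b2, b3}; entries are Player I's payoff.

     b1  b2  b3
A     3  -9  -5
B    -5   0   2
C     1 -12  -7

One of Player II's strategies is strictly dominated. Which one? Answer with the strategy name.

b3

b2 holds Player I's payoff strictly below b3 in every row: -9 < -5, 0 < 2, -12 < -7.
So b3 is strictly dominated for Player II.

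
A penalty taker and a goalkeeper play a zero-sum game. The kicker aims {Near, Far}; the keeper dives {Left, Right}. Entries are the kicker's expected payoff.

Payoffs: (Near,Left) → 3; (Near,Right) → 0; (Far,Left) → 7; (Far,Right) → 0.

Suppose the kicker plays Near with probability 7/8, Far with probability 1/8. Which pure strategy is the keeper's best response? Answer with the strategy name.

If the keeper plays Left, the kicker's expected payoff is (7/8)·3 + (1/8)·7 = 7/2.
If the keeper plays Right, the kicker's expected payoff is (7/8)·0 + (1/8)·0 = 0.
The keeper minimizes the kicker's payoff; the smallest is 0, so the best response is Right.

Right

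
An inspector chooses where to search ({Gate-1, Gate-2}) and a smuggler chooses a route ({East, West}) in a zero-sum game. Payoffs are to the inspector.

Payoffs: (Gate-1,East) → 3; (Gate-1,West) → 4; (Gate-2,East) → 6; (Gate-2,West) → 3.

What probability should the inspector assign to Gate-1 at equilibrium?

Row minima: Gate-1 → 3, Gate-2 → 3; maximin = 3.
Column maxima: East → 6, West → 4; minimax = 4.
3 ≠ 4, so there is no saddle point; optimal play is mixed.
Let the inspector play Gate-1 with probability p. Expected payoff against East: 3p + 6(1−p) = −3p + 6; against West: 4p + 3(1−p) = p + 3.
Setting these equal: −3p + 6 = p + 3 ⇒ −4p = -3 ⇒ p = 3/4, and the value is (-3)·(3/4) + 6 = 15/4.
For the smuggler: with q = P(East), equating Gate-1's and Gate-2's payoffs gives −q + 4 = 3q + 3 ⇒ q = 1/4.

3/4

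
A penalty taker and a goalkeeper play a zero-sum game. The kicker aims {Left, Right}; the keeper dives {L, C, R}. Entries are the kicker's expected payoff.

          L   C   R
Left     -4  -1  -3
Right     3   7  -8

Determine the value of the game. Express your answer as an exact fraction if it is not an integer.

-41/12

Row minima: Left → -4, Right → -8; maximin = -4.
Column maxima: L → 3, C → 7, R → -3; minimax = -3.
-4 ≠ -3, so there is no saddle point; optimal play is mixed.
C is strictly dominated by L (it gives the kicker strictly more in every row), so the keeper never plays it.
On the remaining 2×2 (Left, Right vs L, R):
Let the kicker play Left with probability p. Expected payoff against L: (-4)p + 3(1−p) = −7p + 3; against R: (-3)p + (-8)(1−p) = 5p − 8.
Setting these equal: −7p + 3 = 5p − 8 ⇒ −12p = -11 ⇒ p = 11/12, and the value is (-7)·(11/12) + 3 = -41/12.
For the keeper: with q = P(L), equating Left's and Right's payoffs gives −q − 3 = 11q − 8 ⇒ q = 5/12.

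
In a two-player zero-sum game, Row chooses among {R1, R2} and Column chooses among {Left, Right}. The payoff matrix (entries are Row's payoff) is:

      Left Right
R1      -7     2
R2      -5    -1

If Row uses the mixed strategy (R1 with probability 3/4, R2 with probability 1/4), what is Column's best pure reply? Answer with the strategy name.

If Column plays Left, Row's expected payoff is (3/4)·(-7) + (1/4)·(-5) = -13/2.
If Column plays Right, Row's expected payoff is (3/4)·2 + (1/4)·(-1) = 5/4.
Column minimizes Row's payoff; the smallest is -13/2, so the best response is Left.

Left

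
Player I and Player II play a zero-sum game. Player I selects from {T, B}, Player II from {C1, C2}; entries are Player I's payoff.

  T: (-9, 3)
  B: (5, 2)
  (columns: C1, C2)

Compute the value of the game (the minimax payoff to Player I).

Row minima: T → -9, B → 2; maximin = 2.
Column maxima: C1 → 5, C2 → 3; minimax = 3.
2 ≠ 3, so there is no saddle point; optimal play is mixed.
Let Player I play T with probability p. Expected payoff against C1: (-9)p + 5(1−p) = −14p + 5; against C2: 3p + 2(1−p) = p + 2.
Setting these equal: −14p + 5 = p + 2 ⇒ −15p = -3 ⇒ p = 1/5, and the value is (-14)·(1/5) + 5 = 11/5.
For Player II: with q = P(C1), equating T's and B's payoffs gives −12q + 3 = 3q + 2 ⇒ q = 1/15.

11/5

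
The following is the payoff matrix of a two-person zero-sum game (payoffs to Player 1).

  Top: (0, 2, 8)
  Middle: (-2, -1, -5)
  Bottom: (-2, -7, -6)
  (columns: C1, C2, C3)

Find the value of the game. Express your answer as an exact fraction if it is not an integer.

0

Row minima: Top → 0, Middle → -5, Bottom → -7; maximin = 0.
Column maxima: C1 → 0, C2 → 2, C3 → 8; minimax = 0.
Since maximin = minimax = 0, there is a saddle point and the value is 0.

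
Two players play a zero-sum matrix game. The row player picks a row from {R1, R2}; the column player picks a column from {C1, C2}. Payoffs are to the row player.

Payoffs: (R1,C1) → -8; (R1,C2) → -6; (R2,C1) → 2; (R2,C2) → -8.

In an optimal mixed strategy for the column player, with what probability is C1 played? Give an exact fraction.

Row minima: R1 → -8, R2 → -8; maximin = -8.
Column maxima: C1 → 2, C2 → -6; minimax = -6.
-8 ≠ -6, so there is no saddle point; optimal play is mixed.
Let the row player play R1 with probability p. Expected payoff against C1: (-8)p + 2(1−p) = −10p + 2; against C2: (-6)p + (-8)(1−p) = 2p − 8.
Setting these equal: −10p + 2 = 2p − 8 ⇒ −12p = -10 ⇒ p = 5/6, and the value is (-10)·(5/6) + 2 = -19/3.
For the column player: with q = P(C1), equating R1's and R2's payoffs gives −2q − 6 = 10q − 8 ⇒ q = 1/6.

1/6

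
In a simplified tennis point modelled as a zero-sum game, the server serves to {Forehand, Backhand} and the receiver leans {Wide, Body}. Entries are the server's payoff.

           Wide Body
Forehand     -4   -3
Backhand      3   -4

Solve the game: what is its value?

Row minima: Forehand → -4, Backhand → -4; maximin = -4.
Column maxima: Wide → 3, Body → -3; minimax = -3.
-4 ≠ -3, so there is no saddle point; optimal play is mixed.
Let the server play Forehand with probability p. Expected payoff against Wide: (-4)p + 3(1−p) = −7p + 3; against Body: (-3)p + (-4)(1−p) = p − 4.
Setting these equal: −7p + 3 = p − 4 ⇒ −8p = -7 ⇒ p = 7/8, and the value is (-7)·(7/8) + 3 = -25/8.
For the receiver: with q = P(Wide), equating Forehand's and Backhand's payoffs gives −q − 3 = 7q − 4 ⇒ q = 1/8.

-25/8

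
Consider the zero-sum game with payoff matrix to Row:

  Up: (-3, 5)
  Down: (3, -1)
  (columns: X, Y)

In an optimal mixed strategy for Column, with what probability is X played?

Row minima: Up → -3, Down → -1; maximin = -1.
Column maxima: X → 3, Y → 5; minimax = 3.
-1 ≠ 3, so there is no saddle point; optimal play is mixed.
Let Row play Up with probability p. Expected payoff against X: (-3)p + 3(1−p) = −6p + 3; against Y: 5p + (-1)(1−p) = 6p − 1.
Setting these equal: −6p + 3 = 6p − 1 ⇒ −12p = -4 ⇒ p = 1/3, and the value is (-6)·(1/3) + 3 = 1.
For Column: with q = P(X), equating Up's and Down's payoffs gives −8q + 5 = 4q − 1 ⇒ q = 1/2.

1/2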